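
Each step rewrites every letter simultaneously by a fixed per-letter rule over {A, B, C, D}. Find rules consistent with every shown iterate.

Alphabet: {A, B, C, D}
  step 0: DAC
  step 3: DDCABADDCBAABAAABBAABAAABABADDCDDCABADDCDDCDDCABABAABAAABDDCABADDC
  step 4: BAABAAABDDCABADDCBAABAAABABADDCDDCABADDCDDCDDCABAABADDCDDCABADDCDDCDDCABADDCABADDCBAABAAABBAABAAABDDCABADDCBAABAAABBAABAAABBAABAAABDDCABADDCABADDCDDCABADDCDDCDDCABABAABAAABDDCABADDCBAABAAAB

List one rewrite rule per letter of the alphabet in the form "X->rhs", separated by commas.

A->DDC, B->ABA, C->AB, D->BAA

  step 3 ⇒ step 4: DDCABADDCBAABAAABBAABAAABABADDCDDCABADDCDDCDDCABABAABAAABDDCABADDC ⇒ BAA·BAA·AB·DDC·ABA·DDC·BAA·BAA·AB·ABA·DDC·DDC·ABA·DDC·DDC·DDC·ABA·ABA·DDC·DDC·ABA·DDC·DDC·DDC·ABA·DDC·ABA·DDC·BAA·BAA·AB·BAA·BAA·AB·DDC·ABA·DDC·BAA·BAA·AB·BAA·BAA·AB·BAA·BAA·AB·DDC·ABA·DDC·ABA·DDC·DDC·ABA·DDC·DDC·DDC·ABA·BAA·BAA·AB·DDC·ABA·DDC·BAA·BAA·AB
    A ↦ DDC
    B ↦ ABA
    C ↦ AB
    D ↦ BAA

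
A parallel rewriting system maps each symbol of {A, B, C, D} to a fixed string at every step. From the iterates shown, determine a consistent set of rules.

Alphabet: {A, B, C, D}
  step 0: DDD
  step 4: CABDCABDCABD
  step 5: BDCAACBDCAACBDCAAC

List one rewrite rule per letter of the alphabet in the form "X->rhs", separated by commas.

  step 4 ⇒ step 5: CABDCABDCABD ⇒ BD·CA·A·C·BD·CA·A·C·BD·CA·A·C
    A ↦ CA
    B ↦ A
    C ↦ BD
    D ↦ C

A->CA, B->A, C->BD, D->C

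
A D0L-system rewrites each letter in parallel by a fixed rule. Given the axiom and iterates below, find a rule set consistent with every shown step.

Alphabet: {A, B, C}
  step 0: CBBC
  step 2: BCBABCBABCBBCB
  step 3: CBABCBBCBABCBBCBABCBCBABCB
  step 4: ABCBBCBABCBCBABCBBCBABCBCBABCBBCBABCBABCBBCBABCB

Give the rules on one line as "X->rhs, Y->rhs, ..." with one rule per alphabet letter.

A->B, B->CB, C->AB

  step 3 ⇒ step 4: CBABCBBCBABCBBCBABCBCBABCB ⇒ AB·CB·B·CB·AB·CB·CB·AB·CB·B·CB·AB·CB·CB·AB·CB·B·CB·AB·CB·AB·CB·B·CB·AB·CB
    A ↦ B
    B ↦ CB
    C ↦ AB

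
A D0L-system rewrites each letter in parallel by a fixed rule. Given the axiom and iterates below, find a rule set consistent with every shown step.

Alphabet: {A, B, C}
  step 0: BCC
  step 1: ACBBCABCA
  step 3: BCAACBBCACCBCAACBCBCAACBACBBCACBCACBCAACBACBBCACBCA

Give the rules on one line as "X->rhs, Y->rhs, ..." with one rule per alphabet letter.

  step 0 ⇒ step 1: BCC ⇒ ACB·BCA·BCA
    B ↦ ACB
    C ↦ BCA
    A ↦ C  (constrained at step 1)

A->C, B->ACB, C->BCA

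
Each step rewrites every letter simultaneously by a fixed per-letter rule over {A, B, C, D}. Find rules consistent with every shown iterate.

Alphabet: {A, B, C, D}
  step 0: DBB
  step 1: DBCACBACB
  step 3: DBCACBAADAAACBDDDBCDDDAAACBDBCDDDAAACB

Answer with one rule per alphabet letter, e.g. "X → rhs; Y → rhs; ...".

A->D, B->ACB, C->AA, D->DBC

  step 0 ⇒ step 1: DBB ⇒ DBC·ACB·ACB
    B ↦ ACB
    D ↦ DBC
    A ↦ D  (constrained at step 1)
    C ↦ AA  (constrained at step 1)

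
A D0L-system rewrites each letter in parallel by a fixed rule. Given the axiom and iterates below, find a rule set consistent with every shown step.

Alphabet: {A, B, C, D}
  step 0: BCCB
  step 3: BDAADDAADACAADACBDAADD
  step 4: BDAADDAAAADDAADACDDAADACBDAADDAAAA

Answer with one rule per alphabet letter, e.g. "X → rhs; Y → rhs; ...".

A->D, B->BD, C->AC, D->AA

  step 3 ⇒ step 4: BDAADDAADACAADACBDAADD ⇒ BD·AA·D·D·AA·AA·D·D·AA·D·AC·D·D·AA·D·AC·BD·AA·D·D·AA·AA
    A ↦ D
    B ↦ BD
    C ↦ AC
    D ↦ AA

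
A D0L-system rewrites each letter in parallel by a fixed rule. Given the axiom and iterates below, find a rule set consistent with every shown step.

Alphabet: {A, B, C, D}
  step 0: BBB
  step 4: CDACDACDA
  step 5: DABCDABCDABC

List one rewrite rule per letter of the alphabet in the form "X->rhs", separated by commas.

  step 4 ⇒ step 5: CDACDACDA ⇒ DA·B·C·DA·B·C·DA·B·C
    A ↦ C
    C ↦ DA
    D ↦ B
    B ↦ C  (constrained at step 0)

A->C, B->C, C->DA, D->B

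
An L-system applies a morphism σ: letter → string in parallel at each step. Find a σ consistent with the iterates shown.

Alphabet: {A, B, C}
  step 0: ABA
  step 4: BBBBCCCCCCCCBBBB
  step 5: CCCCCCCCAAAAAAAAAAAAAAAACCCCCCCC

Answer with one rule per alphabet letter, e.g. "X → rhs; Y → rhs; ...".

A->B, B->CC, C->AA

  step 4 ⇒ step 5: BBBBCCCCCCCCBBBB ⇒ CC·CC·CC·CC·AA·AA·AA·AA·AA·AA·AA·AA·CC·CC·CC·CC
    B ↦ CC
    C ↦ AA
    A ↦ B  (constrained at step 0)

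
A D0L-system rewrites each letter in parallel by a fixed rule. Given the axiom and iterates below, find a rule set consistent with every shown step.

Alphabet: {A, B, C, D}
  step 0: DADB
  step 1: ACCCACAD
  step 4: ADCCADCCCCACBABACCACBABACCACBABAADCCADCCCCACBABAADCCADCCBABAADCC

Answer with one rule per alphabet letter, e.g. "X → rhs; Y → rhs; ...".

A->CC, B->AD, C->BA, D->AC

  step 0 ⇒ step 1: DADB ⇒ AC·CC·AC·AD
    A ↦ CC
    B ↦ AD
    D ↦ AC
    C ↦ BA  (constrained at step 1)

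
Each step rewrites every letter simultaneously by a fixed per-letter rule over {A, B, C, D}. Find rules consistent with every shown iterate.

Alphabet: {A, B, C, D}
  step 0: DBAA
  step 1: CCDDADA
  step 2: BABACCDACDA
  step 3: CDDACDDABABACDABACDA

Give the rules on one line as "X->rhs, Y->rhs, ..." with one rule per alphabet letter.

A->DA, B->CD, C->BA, D->C

  step 2 ⇒ step 3: BABACCDACDA ⇒ CD·DA·CD·DA·BA·BA·C·DA·BA·C·DA
    A ↦ DA
    B ↦ CD
    C ↦ BA
    D ↦ C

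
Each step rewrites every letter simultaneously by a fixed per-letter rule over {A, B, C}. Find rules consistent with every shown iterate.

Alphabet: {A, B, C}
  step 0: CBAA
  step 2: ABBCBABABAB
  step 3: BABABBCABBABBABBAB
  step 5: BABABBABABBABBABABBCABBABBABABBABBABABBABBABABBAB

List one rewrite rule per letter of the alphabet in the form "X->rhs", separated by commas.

  step 2 ⇒ step 3: ABBCBABABAB ⇒ B·AB·AB·BC·AB·B·AB·B·AB·B·AB
    A ↦ B
    B ↦ AB
    C ↦ BC

A->B, B->AB, C->BC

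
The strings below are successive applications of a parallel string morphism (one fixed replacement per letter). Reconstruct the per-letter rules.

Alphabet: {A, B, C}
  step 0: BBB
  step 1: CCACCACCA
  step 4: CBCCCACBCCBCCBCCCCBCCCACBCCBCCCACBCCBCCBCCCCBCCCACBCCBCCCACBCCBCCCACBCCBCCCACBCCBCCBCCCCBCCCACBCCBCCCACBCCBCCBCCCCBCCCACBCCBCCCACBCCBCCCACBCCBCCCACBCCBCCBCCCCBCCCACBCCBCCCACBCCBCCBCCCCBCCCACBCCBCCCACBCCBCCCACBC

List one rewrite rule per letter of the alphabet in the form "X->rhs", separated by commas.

A->CC, B->CCA, C->CBC

  step 0 ⇒ step 1: BBB ⇒ CCA·CCA·CCA
    B ↦ CCA
    A ↦ CC  (constrained at step 1)
    C ↦ CBC  (constrained at step 1)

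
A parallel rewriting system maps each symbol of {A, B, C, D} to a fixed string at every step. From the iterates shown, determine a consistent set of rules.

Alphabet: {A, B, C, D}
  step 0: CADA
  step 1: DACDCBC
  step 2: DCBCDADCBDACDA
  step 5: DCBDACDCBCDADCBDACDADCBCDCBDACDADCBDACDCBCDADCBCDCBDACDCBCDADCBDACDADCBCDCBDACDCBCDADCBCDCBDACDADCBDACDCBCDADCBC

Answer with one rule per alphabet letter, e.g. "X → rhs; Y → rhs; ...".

  step 1 ⇒ step 2: DACDCBC ⇒ DCB·C·DA·DCB·DA·C·DA
    A ↦ C
    B ↦ C
    C ↦ DA
    D ↦ DCB

A->C, B->C, C->DA, D->DCB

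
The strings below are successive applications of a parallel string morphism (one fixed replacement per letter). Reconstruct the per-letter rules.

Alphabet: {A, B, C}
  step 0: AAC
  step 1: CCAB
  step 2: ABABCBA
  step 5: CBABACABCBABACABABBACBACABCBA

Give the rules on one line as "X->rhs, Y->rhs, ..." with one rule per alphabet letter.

A->C, B->BA, C->AB

  step 1 ⇒ step 2: CCAB ⇒ AB·AB·C·BA
    A ↦ C
    B ↦ BA
    C ↦ AB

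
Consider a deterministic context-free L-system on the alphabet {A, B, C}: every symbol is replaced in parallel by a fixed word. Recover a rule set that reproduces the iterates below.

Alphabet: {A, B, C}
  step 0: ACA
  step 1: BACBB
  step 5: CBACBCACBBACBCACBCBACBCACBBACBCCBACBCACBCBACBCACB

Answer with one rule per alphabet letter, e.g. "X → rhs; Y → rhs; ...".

A->B, B->C, C->ACB

  step 0 ⇒ step 1: ACA ⇒ B·ACB·B
    A ↦ B
    C ↦ ACB
    B ↦ C  (constrained at step 1)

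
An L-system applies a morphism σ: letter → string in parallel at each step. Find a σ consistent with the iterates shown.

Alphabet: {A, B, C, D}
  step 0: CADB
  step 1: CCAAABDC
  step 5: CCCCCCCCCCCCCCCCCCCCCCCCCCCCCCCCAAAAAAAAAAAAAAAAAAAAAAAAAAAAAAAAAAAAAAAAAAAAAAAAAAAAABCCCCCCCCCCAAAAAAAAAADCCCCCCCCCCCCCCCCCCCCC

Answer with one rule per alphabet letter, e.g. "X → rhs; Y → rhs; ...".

A->AA, B->DC, C->CC, D->AB

  step 0 ⇒ step 1: CADB ⇒ CC·AA·AB·DC
    A ↦ AA
    B ↦ DC
    C ↦ CC
    D ↦ AB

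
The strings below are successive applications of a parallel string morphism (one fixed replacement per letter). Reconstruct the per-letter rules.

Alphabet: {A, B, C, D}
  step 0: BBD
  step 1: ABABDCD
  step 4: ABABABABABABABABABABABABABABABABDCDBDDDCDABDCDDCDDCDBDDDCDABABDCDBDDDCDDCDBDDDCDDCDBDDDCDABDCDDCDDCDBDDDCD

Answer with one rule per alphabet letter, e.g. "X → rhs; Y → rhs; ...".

  step 0 ⇒ step 1: BBD ⇒ AB·AB·DCD
    B ↦ AB
    D ↦ DCD
    A ↦ AB  (constrained at step 1)
    C ↦ BDD  (constrained at step 1)

A->AB, B->AB, C->BDD, D->DCD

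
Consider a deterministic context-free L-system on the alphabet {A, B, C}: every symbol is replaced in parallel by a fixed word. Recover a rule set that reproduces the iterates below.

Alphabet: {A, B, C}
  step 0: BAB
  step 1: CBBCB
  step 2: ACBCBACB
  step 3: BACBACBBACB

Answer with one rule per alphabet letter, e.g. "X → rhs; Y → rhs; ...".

  step 2 ⇒ step 3: ACBCBACB ⇒ B·A·CB·A·CB·B·A·CB
    A ↦ B
    B ↦ CB
    C ↦ A

A->B, B->CB, C->A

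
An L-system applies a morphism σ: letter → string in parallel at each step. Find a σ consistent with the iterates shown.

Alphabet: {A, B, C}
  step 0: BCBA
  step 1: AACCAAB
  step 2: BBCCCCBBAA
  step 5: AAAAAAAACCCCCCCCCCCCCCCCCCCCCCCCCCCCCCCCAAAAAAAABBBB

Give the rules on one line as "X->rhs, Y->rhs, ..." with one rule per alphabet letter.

A->B, B->AA, C->CC

  step 1 ⇒ step 2: AACCAAB ⇒ B·B·CC·CC·B·B·AA
    A ↦ B
    B ↦ AA
    C ↦ CC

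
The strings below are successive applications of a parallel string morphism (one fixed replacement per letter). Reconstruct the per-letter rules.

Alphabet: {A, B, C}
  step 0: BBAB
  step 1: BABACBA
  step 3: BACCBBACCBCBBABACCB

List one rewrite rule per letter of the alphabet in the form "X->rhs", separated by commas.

A->C, B->BA, C->CB

  step 0 ⇒ step 1: BBAB ⇒ BA·BA·C·BA
    A ↦ C
    B ↦ BA
    C ↦ CB  (constrained at step 1)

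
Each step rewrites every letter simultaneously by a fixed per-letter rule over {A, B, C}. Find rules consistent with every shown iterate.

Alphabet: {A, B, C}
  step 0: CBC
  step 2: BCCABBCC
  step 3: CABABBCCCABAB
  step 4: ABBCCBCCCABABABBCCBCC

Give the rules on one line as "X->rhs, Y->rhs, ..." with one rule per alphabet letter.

  step 3 ⇒ step 4: CABABBCCCABAB ⇒ AB·BC·C·BC·C·C·AB·AB·AB·BC·C·BC·C
    A ↦ BC
    B ↦ C
    C ↦ AB

A->BC, B->C, C->AB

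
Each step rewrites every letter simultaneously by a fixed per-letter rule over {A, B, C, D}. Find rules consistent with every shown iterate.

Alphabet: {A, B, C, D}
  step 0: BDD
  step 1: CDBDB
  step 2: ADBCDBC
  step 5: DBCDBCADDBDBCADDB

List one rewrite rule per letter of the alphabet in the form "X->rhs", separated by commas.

  step 1 ⇒ step 2: CDBDB ⇒ A·DB·C·DB·C
    B ↦ C
    C ↦ A
    D ↦ DB
    A ↦ D  (constrained at step 2)

A->D, B->C, C->A, D->DB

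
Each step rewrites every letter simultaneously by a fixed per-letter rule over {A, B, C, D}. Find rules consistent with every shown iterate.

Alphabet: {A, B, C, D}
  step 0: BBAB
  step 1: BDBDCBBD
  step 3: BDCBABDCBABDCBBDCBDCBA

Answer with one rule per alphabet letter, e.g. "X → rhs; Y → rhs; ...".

A->CB, B->BD, C->BA, D->C

  step 0 ⇒ step 1: BBAB ⇒ BD·BD·CB·BD
    A ↦ CB
    B ↦ BD
    C ↦ BA  (constrained at step 1)
    D ↦ C  (constrained at step 1)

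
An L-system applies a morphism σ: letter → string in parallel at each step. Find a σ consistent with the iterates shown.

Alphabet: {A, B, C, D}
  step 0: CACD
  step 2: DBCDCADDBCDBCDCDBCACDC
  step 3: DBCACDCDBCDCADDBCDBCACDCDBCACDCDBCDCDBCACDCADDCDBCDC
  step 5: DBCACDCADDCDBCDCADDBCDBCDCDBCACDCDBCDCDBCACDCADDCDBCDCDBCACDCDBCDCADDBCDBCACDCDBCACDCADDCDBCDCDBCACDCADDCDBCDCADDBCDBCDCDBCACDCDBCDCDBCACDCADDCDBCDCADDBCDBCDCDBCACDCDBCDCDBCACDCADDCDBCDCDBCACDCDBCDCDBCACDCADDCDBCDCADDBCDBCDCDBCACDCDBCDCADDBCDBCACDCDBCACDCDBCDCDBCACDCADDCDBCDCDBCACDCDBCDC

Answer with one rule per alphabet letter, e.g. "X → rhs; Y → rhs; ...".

  step 2 ⇒ step 3: DBCDCADDBCDBCDCDBCACDC ⇒ DBC·AC·DC·DBC·DC·AD·DBC·DBC·AC·DC·DBC·AC·DC·DBC·DC·DBC·AC·DC·AD·DC·DBC·DC
    A ↦ AD
    B ↦ AC
    C ↦ DC
    D ↦ DBC

A->AD, B->AC, C->DC, D->DBC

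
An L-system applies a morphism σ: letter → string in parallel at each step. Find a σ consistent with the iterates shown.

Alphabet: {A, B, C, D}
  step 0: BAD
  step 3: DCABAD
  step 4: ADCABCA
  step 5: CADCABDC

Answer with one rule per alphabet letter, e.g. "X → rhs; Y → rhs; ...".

A->C, B->AB, C->D, D->A

  step 4 ⇒ step 5: ADCABCA ⇒ C·A·D·C·AB·D·C
    A ↦ C
    B ↦ AB
    C ↦ D
    D ↦ A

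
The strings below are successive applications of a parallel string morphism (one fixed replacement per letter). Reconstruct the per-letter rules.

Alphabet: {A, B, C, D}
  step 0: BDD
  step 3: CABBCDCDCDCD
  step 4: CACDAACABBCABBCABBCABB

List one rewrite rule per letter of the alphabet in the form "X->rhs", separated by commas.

  step 3 ⇒ step 4: CABBCDCDCDCD ⇒ CA·CD·A·A·CA·BB·CA·BB·CA·BB·CA·BB
    A ↦ CD
    B ↦ A
    C ↦ CA
    D ↦ BB

A->CD, B->A, C->CA, D->BB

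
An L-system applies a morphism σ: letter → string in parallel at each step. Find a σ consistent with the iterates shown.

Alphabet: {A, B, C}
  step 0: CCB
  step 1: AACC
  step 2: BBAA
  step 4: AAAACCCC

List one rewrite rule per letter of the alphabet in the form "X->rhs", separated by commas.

  step 1 ⇒ step 2: AACC ⇒ B·B·A·A
    A ↦ B
    C ↦ A
  step 0 ⇒ step 1: CCB ⇒ A·A·CC
    B ↦ CC

A->B, B->CC, C->A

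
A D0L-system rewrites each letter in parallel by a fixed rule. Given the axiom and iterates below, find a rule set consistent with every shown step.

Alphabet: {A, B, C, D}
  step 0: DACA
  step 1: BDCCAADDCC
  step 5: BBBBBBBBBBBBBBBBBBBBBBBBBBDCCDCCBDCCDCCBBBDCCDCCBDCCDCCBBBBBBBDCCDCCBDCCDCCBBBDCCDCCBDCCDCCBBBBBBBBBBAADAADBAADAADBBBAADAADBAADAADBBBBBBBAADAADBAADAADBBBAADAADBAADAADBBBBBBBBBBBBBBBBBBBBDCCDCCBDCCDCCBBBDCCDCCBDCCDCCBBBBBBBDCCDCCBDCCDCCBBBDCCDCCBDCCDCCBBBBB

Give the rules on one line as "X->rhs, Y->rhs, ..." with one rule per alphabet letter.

A->DCC, B->BB, C->AAD, D->B

  step 0 ⇒ step 1: DACA ⇒ B·DCC·AAD·DCC
    A ↦ DCC
    C ↦ AAD
    D ↦ B
    B ↦ BB  (constrained at step 1)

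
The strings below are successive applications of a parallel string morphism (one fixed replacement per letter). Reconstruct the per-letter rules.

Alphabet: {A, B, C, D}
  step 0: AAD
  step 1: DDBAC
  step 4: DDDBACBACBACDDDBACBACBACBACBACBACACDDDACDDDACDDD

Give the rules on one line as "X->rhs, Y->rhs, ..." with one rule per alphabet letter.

A->D, B->AC, C->DD, D->BAC

  step 0 ⇒ step 1: AAD ⇒ D·D·BAC
    A ↦ D
    D ↦ BAC
    B ↦ AC  (constrained at step 1)
    C ↦ DD  (constrained at step 1)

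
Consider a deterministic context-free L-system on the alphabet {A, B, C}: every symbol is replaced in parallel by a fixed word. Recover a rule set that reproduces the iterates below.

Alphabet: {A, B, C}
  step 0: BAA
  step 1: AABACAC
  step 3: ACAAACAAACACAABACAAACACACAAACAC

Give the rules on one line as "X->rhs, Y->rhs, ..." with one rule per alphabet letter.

A->AC, B->AAB, C->AA

  step 0 ⇒ step 1: BAA ⇒ AAB·AC·AC
    A ↦ AC
    B ↦ AAB
    C ↦ AA  (constrained at step 1)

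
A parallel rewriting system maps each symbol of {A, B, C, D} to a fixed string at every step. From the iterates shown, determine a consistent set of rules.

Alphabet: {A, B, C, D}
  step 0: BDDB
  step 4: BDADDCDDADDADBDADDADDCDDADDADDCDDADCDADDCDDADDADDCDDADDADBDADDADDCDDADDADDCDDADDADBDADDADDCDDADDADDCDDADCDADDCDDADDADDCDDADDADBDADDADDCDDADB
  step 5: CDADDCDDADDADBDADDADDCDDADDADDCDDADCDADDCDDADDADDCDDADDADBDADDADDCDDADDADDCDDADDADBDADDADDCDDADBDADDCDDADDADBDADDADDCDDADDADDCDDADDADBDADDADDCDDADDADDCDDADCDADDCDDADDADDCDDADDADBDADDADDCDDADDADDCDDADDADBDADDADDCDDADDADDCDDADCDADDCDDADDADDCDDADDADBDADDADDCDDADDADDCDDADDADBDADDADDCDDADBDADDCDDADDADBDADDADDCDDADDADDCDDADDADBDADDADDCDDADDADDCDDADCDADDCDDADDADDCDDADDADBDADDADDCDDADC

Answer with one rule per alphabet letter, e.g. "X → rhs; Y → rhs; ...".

A->DCD, B->C, C->B, D->DAD

  step 4 ⇒ step 5: BDADDCDDADDADBDADDADDCDDADDADDCDDADCDADDCDDADDADDCDDADDADBDADDADDCDDADDADDCDDADDADBDADDADDCDDADDADDCDDADCDADDCDDADDADDCDDADDADBDADDADDCDDADB ⇒ C·DAD·DCD·DAD·DAD·B·DAD·DAD·DCD·DAD·DAD·DCD·DAD·C·DAD·DCD·DAD·DAD·DCD·DAD·DAD·B·DAD·DAD·DCD·DAD·DAD·DCD·DAD·DAD·B·DAD·DAD·DCD·DAD·B·DAD·DCD·DAD·DAD·B·DAD·DAD·DCD·DAD·DAD·DCD·DAD·DAD·B·DAD·DAD·DCD·DAD·DAD·DCD·DAD·C·DAD·DCD·DAD·DAD·DCD·DAD·DAD·B·DAD·DAD·DCD·DAD·DAD·DCD·DAD·DAD·B·DAD·DAD·DCD·DAD·DAD·DCD·DAD·C·DAD·DCD·DAD·DAD·DCD·DAD·DAD·B·DAD·DAD·DCD·DAD·DAD·DCD·DAD·DAD·B·DAD·DAD·DCD·DAD·B·DAD·DCD·DAD·DAD·B·DAD·DAD·DCD·DAD·DAD·DCD·DAD·DAD·B·DAD·DAD·DCD·DAD·DAD·DCD·DAD·C·DAD·DCD·DAD·DAD·DCD·DAD·DAD·B·DAD·DAD·DCD·DAD·C
    A ↦ DCD
    B ↦ C
    C ↦ B
    D ↦ DAD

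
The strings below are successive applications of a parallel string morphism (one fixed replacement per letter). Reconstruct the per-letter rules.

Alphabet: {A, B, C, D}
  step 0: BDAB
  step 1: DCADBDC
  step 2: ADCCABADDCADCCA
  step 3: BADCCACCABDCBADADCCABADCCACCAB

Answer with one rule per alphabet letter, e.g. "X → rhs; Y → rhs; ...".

A->B, B->DC, C->CCA, D->AD

  step 2 ⇒ step 3: ADCCABADDCADCCA ⇒ B·AD·CCA·CCA·B·DC·B·AD·AD·CCA·B·AD·CCA·CCA·B
    A ↦ B
    B ↦ DC
    C ↦ CCA
    D ↦ AD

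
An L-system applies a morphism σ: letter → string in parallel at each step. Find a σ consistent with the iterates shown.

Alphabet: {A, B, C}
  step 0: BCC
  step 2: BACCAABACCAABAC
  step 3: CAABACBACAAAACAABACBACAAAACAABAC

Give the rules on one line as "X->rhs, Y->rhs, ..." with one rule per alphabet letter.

  step 2 ⇒ step 3: BACCAABACCAABAC ⇒ C·AA·BAC·BAC·AA·AA·C·AA·BAC·BAC·AA·AA·C·AA·BAC
    A ↦ AA
    B ↦ C
    C ↦ BAC

A->AA, B->C, C->BAC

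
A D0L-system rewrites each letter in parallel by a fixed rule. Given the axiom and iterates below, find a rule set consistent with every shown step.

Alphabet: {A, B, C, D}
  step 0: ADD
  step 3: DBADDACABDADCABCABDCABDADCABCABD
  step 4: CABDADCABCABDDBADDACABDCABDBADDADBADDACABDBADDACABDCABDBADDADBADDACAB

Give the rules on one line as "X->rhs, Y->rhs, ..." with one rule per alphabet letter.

  step 3 ⇒ step 4: DBADDACABDADCABCABDCABDADCABCABD ⇒ CAB·DA·D·CAB·CAB·D·DBA·D·DA·CAB·D·CAB·DBA·D·DA·DBA·D·DA·CAB·DBA·D·DA·CAB·D·CAB·DBA·D·DA·DBA·D·DA·CAB
    A ↦ D
    B ↦ DA
    C ↦ DBA
    D ↦ CAB

A->D, B->DA, C->DBA, D->CAB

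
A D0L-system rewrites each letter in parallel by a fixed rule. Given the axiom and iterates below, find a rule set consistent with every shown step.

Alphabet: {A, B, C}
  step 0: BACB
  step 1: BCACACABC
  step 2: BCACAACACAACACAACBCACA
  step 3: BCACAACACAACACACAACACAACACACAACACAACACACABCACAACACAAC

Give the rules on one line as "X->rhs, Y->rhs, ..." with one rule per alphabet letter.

  step 2 ⇒ step 3: BCACAACACAACACAACBCACA ⇒ BC·ACA·AC·ACA·AC·AC·ACA·AC·ACA·AC·AC·ACA·AC·ACA·AC·AC·ACA·BC·ACA·AC·ACA·AC
    A ↦ AC
    B ↦ BC
    C ↦ ACA

A->AC, B->BC, C->ACA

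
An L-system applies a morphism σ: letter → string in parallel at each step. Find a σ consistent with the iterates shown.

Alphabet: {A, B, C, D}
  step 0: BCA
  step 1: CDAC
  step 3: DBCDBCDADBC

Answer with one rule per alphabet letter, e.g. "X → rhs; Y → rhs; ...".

  step 0 ⇒ step 1: BCA ⇒ C·DA·C
    A ↦ C
    B ↦ C
    C ↦ DA
    D ↦ DB  (constrained at step 1)

A->C, B->C, C->DA, D->DB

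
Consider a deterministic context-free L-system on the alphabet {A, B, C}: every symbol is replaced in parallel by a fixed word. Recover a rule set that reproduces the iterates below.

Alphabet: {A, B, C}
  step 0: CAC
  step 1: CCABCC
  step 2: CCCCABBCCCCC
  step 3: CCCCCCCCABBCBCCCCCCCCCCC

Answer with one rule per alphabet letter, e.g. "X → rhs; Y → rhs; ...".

A->AB, B->BC, C->CC

  step 2 ⇒ step 3: CCCCABBCCCCC ⇒ CC·CC·CC·CC·AB·BC·BC·CC·CC·CC·CC·CC
    A ↦ AB
    B ↦ BC
    C ↦ CC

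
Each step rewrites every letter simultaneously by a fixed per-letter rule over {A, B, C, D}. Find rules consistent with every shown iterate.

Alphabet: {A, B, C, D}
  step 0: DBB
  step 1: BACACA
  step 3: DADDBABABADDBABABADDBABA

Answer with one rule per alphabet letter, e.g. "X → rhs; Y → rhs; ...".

A->DD, B->CA, C->DA, D->BA

  step 0 ⇒ step 1: DBB ⇒ BA·CA·CA
    B ↦ CA
    D ↦ BA
    A ↦ DD  (constrained at step 1)
    C ↦ DA  (constrained at step 1)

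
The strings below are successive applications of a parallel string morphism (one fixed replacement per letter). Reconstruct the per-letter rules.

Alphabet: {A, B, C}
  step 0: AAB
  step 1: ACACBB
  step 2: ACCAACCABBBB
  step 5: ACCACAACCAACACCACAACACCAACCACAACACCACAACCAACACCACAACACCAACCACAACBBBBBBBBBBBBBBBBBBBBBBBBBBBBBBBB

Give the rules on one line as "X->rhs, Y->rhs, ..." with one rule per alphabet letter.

  step 1 ⇒ step 2: ACACBB ⇒ AC·CA·AC·CA·BB·BB
    A ↦ AC
    B ↦ BB
    C ↦ CA

A->AC, B->BB, C->CA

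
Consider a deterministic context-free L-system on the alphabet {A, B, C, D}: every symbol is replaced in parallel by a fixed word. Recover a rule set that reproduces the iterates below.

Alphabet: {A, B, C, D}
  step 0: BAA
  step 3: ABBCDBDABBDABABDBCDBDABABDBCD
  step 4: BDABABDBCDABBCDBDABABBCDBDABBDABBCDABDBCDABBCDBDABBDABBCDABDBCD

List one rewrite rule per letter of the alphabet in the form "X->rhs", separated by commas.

  step 3 ⇒ step 4: ABBCDBDABBDABABDBCDBDABABDBCD ⇒ BD·AB·AB·D·BCD·AB·BCD·BD·AB·AB·BCD·BD·AB·BD·AB·BCD·AB·D·BCD·AB·BCD·BD·AB·BD·AB·BCD·AB·D·BCD
    A ↦ BD
    B ↦ AB
    C ↦ D
    D ↦ BCD

A->BD, B->AB, C->D, D->BCD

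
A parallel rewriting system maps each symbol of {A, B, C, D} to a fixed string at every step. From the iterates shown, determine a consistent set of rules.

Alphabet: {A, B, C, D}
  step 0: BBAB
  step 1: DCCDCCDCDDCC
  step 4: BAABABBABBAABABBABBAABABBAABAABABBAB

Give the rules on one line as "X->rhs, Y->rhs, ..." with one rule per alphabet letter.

  step 0 ⇒ step 1: BBAB ⇒ DCC·DCC·DCD·DCC
    A ↦ DCD
    B ↦ DCC
    C ↦ A  (constrained at step 1)
    D ↦ B  (constrained at step 1)

A->DCD, B->DCC, C->A, D->B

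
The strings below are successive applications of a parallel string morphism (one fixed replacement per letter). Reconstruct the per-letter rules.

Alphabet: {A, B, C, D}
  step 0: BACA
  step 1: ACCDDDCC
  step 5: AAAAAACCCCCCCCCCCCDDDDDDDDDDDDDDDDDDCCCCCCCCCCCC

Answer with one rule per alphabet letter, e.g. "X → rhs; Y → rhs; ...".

  step 0 ⇒ step 1: BACA ⇒ A·CC·DDD·CC
    A ↦ CC
    B ↦ A
    C ↦ DDD
    D ↦ B  (constrained at step 1)

A->CC, B->A, C->DDD, D->B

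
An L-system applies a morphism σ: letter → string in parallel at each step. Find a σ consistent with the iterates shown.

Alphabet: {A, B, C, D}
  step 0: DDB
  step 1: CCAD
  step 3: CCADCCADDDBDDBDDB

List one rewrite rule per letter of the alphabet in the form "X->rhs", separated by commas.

A->CC, B->AD, C->DDB, D->C

  step 0 ⇒ step 1: DDB ⇒ C·C·AD
    B ↦ AD
    D ↦ C
    A ↦ CC  (constrained at step 1)
    C ↦ DDB  (constrained at step 1)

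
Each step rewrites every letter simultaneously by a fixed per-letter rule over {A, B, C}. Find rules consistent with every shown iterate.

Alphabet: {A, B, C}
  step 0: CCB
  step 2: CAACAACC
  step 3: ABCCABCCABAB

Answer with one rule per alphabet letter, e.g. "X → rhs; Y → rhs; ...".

  step 2 ⇒ step 3: CAACAACC ⇒ AB·C·C·AB·C·C·AB·AB
    A ↦ C
    C ↦ AB
    B ↦ AA  (constrained at step 0)

A->C, B->AA, C->AB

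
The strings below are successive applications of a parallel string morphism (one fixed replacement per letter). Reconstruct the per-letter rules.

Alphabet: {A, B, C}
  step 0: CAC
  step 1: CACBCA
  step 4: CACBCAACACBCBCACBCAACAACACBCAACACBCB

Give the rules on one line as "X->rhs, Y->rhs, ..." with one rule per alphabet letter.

A->CB, B->A, C->CA

  step 0 ⇒ step 1: CAC ⇒ CA·CB·CA
    A ↦ CB
    C ↦ CA
    B ↦ A  (constrained at step 1)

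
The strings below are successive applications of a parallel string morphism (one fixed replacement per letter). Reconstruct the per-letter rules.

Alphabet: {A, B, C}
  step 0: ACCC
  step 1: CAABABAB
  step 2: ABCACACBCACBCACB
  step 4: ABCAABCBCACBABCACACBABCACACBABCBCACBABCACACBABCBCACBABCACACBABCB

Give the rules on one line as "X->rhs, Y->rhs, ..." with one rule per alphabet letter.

A->CA, B->CB, C->AB

  step 1 ⇒ step 2: CAABABAB ⇒ AB·CA·CA·CB·CA·CB·CA·CB
    A ↦ CA
    B ↦ CB
    C ↦ AB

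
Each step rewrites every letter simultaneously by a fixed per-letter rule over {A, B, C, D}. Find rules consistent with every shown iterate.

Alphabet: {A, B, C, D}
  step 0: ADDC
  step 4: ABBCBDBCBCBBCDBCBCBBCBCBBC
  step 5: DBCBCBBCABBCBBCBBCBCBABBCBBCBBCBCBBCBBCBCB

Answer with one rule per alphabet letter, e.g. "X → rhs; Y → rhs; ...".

  step 4 ⇒ step 5: ABBCBDBCBCBBCDBCBCBBCBCBBC ⇒ D·BC·BC·B·BC·AB·BC·B·BC·B·BC·BC·B·AB·BC·B·BC·B·BC·BC·B·BC·B·BC·BC·B
    A ↦ D
    B ↦ BC
    C ↦ B
    D ↦ AB

A->D, B->BC, C->B, D->AB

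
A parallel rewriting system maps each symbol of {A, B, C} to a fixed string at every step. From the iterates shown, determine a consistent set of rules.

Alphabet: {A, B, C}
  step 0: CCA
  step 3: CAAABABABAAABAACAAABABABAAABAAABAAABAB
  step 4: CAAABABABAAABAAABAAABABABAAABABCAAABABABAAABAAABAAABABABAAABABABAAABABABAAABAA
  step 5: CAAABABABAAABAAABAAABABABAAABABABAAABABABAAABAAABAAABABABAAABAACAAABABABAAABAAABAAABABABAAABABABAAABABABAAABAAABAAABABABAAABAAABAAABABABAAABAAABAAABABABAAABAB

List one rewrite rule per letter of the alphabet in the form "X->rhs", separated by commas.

  step 4 ⇒ step 5: CAAABABABAAABAAABAAABABABAAABABCAAABABABAAABAAABAAABABABAAABABABAAABABABAAABAA ⇒ CAA·AB·AB·AB·AA·AB·AA·AB·AA·AB·AB·AB·AA·AB·AB·AB·AA·AB·AB·AB·AA·AB·AA·AB·AA·AB·AB·AB·AA·AB·AA·CAA·AB·AB·AB·AA·AB·AA·AB·AA·AB·AB·AB·AA·AB·AB·AB·AA·AB·AB·AB·AA·AB·AA·AB·AA·AB·AB·AB·AA·AB·AA·AB·AA·AB·AB·AB·AA·AB·AA·AB·AA·AB·AB·AB·AA·AB·AB
    A ↦ AB
    B ↦ AA
    C ↦ CAA

A->AB, B->AA, C->CAA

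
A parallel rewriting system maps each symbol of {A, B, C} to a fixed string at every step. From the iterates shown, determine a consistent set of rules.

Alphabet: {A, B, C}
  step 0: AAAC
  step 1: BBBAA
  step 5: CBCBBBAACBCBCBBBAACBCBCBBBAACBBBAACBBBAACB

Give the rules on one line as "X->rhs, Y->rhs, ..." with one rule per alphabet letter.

A->B, B->CB, C->AA

  step 0 ⇒ step 1: AAAC ⇒ B·B·B·AA
    A ↦ B
    C ↦ AA
    B ↦ CB  (constrained at step 1)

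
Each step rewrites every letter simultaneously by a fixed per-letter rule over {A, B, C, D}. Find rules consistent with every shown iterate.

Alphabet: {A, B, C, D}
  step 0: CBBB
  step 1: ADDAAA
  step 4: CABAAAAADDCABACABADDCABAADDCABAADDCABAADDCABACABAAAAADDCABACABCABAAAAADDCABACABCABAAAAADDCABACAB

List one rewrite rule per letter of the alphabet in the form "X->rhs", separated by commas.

  step 0 ⇒ step 1: CBBB ⇒ ADD·A·A·A
    B ↦ A
    C ↦ ADD
    A ↦ CAB  (constrained at step 1)
    D ↦ AA  (constrained at step 1)

A->CAB, B->A, C->ADD, D->AA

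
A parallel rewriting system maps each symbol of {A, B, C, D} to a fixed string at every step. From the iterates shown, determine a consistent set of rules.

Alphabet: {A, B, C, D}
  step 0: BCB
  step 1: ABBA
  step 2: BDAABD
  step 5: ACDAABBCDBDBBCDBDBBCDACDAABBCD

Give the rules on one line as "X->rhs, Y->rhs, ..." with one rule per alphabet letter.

  step 1 ⇒ step 2: ABBA ⇒ BD·A·A·BD
    A ↦ BD
    B ↦ A
  step 0 ⇒ step 1: BCB ⇒ A·BB·A
    C ↦ BB
    D ↦ CD  (constrained at step 2)

A->BD, B->A, C->BB, D->CD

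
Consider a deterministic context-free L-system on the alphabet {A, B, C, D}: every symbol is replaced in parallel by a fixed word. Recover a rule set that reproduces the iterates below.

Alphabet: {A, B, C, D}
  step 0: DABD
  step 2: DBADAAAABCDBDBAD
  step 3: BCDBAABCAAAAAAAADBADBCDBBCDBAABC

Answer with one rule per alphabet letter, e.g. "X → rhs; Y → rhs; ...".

A->AA, B->DB, C->AD, D->BC

  step 2 ⇒ step 3: DBADAAAABCDBDBAD ⇒ BC·DB·AA·BC·AA·AA·AA·AA·DB·AD·BC·DB·BC·DB·AA·BC
    A ↦ AA
    B ↦ DB
    C ↦ AD
    D ↦ BC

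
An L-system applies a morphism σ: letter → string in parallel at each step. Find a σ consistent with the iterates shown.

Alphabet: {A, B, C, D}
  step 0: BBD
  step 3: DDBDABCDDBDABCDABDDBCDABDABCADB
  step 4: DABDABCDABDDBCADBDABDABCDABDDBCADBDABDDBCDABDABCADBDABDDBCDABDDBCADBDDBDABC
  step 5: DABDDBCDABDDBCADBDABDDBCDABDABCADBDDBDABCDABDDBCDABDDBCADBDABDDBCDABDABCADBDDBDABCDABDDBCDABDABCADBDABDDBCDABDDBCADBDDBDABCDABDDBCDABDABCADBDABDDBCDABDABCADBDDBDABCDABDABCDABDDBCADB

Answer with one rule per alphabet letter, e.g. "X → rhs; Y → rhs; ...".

A->DDB, B->C, C->ADB, D->DAB

  step 4 ⇒ step 5: DABDABCDABDDBCADBDABDABCDABDDBCADBDABDDBCDABDABCADBDABDDBCDABDDBCADBDDBDABC ⇒ DAB·DDB·C·DAB·DDB·C·ADB·DAB·DDB·C·DAB·DAB·C·ADB·DDB·DAB·C·DAB·DDB·C·DAB·DDB·C·ADB·DAB·DDB·C·DAB·DAB·C·ADB·DDB·DAB·C·DAB·DDB·C·DAB·DAB·C·ADB·DAB·DDB·C·DAB·DDB·C·ADB·DDB·DAB·C·DAB·DDB·C·DAB·DAB·C·ADB·DAB·DDB·C·DAB·DAB·C·ADB·DDB·DAB·C·DAB·DAB·C·DAB·DDB·C·ADB
    A ↦ DDB
    B ↦ C
    C ↦ ADB
    D ↦ DAB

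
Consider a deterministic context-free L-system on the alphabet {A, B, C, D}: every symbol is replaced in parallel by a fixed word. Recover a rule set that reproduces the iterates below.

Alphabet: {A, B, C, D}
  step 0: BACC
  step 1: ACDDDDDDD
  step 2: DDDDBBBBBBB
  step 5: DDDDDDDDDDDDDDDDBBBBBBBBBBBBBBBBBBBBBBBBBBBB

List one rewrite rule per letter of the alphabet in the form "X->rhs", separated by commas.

  step 1 ⇒ step 2: ACDDDDDDD ⇒ D·DDD·B·B·B·B·B·B·B
    A ↦ D
    C ↦ DDD
    D ↦ B
  step 0 ⇒ step 1: BACC ⇒ AC·D·DDD·DDD
    B ↦ AC

A->D, B->AC, C->DDD, D->B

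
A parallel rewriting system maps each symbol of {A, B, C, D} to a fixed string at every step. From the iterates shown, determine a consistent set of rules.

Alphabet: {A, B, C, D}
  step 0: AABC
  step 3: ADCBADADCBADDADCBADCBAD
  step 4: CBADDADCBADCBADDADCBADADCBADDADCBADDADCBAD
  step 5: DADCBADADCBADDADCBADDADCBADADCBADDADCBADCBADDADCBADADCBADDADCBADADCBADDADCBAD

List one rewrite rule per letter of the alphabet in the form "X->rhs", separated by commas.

A->CB, B->AD, C->D, D->AD

  step 4 ⇒ step 5: CBADDADCBADCBADDADCBADADCBADDADCBADDADCBAD ⇒ D·AD·CB·AD·AD·CB·AD·D·AD·CB·AD·D·AD·CB·AD·AD·CB·AD·D·AD·CB·AD·CB·AD·D·AD·CB·AD·AD·CB·AD·D·AD·CB·AD·AD·CB·AD·D·AD·CB·AD
    A ↦ CB
    B ↦ AD
    C ↦ D
    D ↦ AD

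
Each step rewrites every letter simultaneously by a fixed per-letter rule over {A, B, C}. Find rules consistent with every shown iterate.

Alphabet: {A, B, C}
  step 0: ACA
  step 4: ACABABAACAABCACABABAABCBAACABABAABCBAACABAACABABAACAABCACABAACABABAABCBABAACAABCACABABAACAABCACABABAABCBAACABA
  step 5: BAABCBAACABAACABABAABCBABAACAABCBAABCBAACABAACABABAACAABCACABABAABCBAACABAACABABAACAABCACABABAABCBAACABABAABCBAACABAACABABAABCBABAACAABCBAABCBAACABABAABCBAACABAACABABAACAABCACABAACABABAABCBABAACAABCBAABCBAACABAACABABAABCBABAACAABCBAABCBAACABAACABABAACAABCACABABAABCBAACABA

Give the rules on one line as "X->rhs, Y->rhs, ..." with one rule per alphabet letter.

A->BA, B->ACA, C->ABC

  step 4 ⇒ step 5: ACABABAACAABCACABABAABCBAACABABAABCBAACABAACABABAACAABCACABAACABABAABCBABAACAABCACABABAACAABCACABABAABCBAACABA ⇒ BA·ABC·BA·ACA·BA·ACA·BA·BA·ABC·BA·BA·ACA·ABC·BA·ABC·BA·ACA·BA·ACA·BA·BA·ACA·ABC·ACA·BA·BA·ABC·BA·ACA·BA·ACA·BA·BA·ACA·ABC·ACA·BA·BA·ABC·BA·ACA·BA·BA·ABC·BA·ACA·BA·ACA·BA·BA·ABC·BA·BA·ACA·ABC·BA·ABC·BA·ACA·BA·BA·ABC·BA·ACA·BA·ACA·BA·BA·ACA·ABC·ACA·BA·ACA·BA·BA·ABC·BA·BA·ACA·ABC·BA·ABC·BA·ACA·BA·ACA·BA·BA·ABC·BA·BA·ACA·ABC·BA·ABC·BA·ACA·BA·ACA·BA·BA·ACA·ABC·ACA·BA·BA·ABC·BA·ACA·BA
    A ↦ BA
    B ↦ ACA
    C ↦ ABC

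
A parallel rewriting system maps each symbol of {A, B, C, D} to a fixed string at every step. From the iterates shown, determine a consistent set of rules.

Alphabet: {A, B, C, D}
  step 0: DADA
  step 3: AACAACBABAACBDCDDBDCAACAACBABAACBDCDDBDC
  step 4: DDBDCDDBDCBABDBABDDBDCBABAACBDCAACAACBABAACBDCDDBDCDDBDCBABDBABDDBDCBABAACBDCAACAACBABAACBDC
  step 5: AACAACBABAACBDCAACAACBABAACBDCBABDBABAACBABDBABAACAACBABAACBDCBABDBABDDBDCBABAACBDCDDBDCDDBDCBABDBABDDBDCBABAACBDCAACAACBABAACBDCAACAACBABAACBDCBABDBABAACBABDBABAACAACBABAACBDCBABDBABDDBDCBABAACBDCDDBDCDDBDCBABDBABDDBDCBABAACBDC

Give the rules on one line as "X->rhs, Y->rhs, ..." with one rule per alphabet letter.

A->D, B->BAB, C->BDC, D->AAC

  step 4 ⇒ step 5: DDBDCDDBDCBABDBABDDBDCBABAACBDCAACAACBABAACBDCDDBDCDDBDCBABDBABDDBDCBABAACBDCAACAACBABAACBDC ⇒ AAC·AAC·BAB·AAC·BDC·AAC·AAC·BAB·AAC·BDC·BAB·D·BAB·AAC·BAB·D·BAB·AAC·AAC·BAB·AAC·BDC·BAB·D·BAB·D·D·BDC·BAB·AAC·BDC·D·D·BDC·D·D·BDC·BAB·D·BAB·D·D·BDC·BAB·AAC·BDC·AAC·AAC·BAB·AAC·BDC·AAC·AAC·BAB·AAC·BDC·BAB·D·BAB·AAC·BAB·D·BAB·AAC·AAC·BAB·AAC·BDC·BAB·D·BAB·D·D·BDC·BAB·AAC·BDC·D·D·BDC·D·D·BDC·BAB·D·BAB·D·D·BDC·BAB·AAC·BDC
    A ↦ D
    B ↦ BAB
    C ↦ BDC
    D ↦ AAC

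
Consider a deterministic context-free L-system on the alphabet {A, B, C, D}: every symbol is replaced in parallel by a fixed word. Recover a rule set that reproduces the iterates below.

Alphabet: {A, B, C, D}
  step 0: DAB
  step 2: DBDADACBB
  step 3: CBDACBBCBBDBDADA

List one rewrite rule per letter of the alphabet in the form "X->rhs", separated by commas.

  step 2 ⇒ step 3: DBDADACBB ⇒ CB·DA·CB·B·CB·B·DB·DA·DA
    A ↦ B
    B ↦ DA
    C ↦ DB
    D ↦ CB

A->B, B->DA, C->DB, D->CB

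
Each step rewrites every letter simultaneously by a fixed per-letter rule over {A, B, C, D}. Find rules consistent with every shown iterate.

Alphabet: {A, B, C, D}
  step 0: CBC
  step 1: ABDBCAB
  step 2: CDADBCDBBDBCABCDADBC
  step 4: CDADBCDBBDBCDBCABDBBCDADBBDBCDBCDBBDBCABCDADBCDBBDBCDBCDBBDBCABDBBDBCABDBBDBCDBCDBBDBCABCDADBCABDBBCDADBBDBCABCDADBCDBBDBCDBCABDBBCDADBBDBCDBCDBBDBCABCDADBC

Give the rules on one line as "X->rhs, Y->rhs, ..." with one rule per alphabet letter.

A->CDA, B->DBC, C->AB, D->DBB

  step 1 ⇒ step 2: ABDBCAB ⇒ CDA·DBC·DBB·DBC·AB·CDA·DBC
    A ↦ CDA
    B ↦ DBC
    C ↦ AB
    D ↦ DBB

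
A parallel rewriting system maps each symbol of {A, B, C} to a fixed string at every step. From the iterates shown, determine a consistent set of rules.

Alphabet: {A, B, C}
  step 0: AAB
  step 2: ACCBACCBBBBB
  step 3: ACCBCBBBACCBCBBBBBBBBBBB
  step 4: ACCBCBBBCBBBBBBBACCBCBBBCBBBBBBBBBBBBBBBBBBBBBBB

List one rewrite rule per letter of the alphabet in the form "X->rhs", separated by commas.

  step 3 ⇒ step 4: ACCBCBBBACCBCBBBBBBBBBBB ⇒ AC·CB·CB·BB·CB·BB·BB·BB·AC·CB·CB·BB·CB·BB·BB·BB·BB·BB·BB·BB·BB·BB·BB·BB
    A ↦ AC
    B ↦ BB
    C ↦ CB

A->AC, B->BB, C->CB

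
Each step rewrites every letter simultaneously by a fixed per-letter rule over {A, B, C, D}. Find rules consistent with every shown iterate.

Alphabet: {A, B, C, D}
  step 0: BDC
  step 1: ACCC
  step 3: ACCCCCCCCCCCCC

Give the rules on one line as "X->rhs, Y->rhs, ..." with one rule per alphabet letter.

A->BD, B->A, C->CC, D->C

  step 0 ⇒ step 1: BDC ⇒ A·C·CC
    B ↦ A
    C ↦ CC
    D ↦ C
    A ↦ BD  (constrained at step 1)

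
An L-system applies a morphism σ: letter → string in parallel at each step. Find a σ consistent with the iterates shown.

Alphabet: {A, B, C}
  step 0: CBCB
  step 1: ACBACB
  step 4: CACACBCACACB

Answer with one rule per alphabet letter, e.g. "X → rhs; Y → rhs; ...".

  step 0 ⇒ step 1: CBCB ⇒ A·CB·A·CB
    B ↦ CB
    C ↦ A
    A ↦ C  (constrained at step 1)

A->C, B->CB, C->A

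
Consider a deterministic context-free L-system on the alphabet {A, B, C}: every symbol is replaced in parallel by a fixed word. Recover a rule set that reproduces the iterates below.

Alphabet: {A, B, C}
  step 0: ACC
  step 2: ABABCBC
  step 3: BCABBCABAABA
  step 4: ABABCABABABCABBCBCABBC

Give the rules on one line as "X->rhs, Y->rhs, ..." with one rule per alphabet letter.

  step 3 ⇒ step 4: BCABBCABAABA ⇒ AB·A·BC·AB·AB·A·BC·AB·BC·BC·AB·BC
    A ↦ BC
    B ↦ AB
    C ↦ A

A->BC, B->AB, C->A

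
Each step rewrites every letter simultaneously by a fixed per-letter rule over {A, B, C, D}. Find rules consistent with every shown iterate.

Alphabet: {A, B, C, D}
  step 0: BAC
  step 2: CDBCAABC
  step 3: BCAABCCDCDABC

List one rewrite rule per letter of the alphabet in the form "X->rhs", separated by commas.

  step 2 ⇒ step 3: CDBCAABC ⇒ BC·A·A·BC·CD·CD·A·BC
    A ↦ CD
    B ↦ A
    C ↦ BC
    D ↦ A

A->CD, B->A, C->BC, D->A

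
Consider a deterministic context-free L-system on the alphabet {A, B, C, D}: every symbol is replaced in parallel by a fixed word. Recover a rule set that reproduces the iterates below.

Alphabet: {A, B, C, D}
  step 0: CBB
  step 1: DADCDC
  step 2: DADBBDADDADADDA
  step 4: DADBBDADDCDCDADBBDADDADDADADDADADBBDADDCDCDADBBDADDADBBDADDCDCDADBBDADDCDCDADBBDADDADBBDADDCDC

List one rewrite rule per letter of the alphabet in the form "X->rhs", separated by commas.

A->BB, B->DC, C->DA, D->DAD

  step 1 ⇒ step 2: DADCDC ⇒ DAD·BB·DAD·DA·DAD·DA
    A ↦ BB
    C ↦ DA
    D ↦ DAD
  step 0 ⇒ step 1: CBB ⇒ DA·DC·DC
    B ↦ DC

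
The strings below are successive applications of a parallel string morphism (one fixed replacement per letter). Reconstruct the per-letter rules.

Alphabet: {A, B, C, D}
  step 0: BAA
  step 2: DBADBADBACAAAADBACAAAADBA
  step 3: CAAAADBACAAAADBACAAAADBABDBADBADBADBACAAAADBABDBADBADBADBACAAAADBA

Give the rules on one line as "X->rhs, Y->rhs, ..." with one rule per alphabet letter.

A->DBA, B->AAA, C->B, D->CA

  step 2 ⇒ step 3: DBADBADBACAAAADBACAAAADBA ⇒ CA·AAA·DBA·CA·AAA·DBA·CA·AAA·DBA·B·DBA·DBA·DBA·DBA·CA·AAA·DBA·B·DBA·DBA·DBA·DBA·CA·AAA·DBA
    A ↦ DBA
    B ↦ AAA
    C ↦ B
    D ↦ CA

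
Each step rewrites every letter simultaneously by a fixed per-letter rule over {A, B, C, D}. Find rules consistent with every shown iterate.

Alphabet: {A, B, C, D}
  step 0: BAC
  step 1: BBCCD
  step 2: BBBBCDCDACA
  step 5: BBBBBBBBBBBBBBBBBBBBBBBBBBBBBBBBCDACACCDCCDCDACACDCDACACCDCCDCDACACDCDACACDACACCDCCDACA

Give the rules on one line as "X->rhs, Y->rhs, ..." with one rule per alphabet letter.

A->C, B->BB, C->CD, D->ACA

  step 1 ⇒ step 2: BBCCD ⇒ BB·BB·CD·CD·ACA
    B ↦ BB
    C ↦ CD
    D ↦ ACA
  step 0 ⇒ step 1: BAC ⇒ BB·C·CD
    A ↦ C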